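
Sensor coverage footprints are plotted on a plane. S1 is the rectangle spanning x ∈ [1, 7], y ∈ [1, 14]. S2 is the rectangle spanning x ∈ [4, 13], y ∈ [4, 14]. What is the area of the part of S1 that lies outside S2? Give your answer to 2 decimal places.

|S1∩S2|: x∈[4,7], y∈[4,14] → 3·10 = 30.
|S1| = 78.
|S1 ∖ S2| = |S1| − |S1∩S2| = 78 − 30 = 48.00.

48.00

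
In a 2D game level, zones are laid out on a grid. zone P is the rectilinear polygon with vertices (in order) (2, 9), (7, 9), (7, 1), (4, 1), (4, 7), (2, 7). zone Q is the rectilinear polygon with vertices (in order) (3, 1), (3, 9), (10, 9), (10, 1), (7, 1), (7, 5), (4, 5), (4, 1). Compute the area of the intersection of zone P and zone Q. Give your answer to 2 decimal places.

14.00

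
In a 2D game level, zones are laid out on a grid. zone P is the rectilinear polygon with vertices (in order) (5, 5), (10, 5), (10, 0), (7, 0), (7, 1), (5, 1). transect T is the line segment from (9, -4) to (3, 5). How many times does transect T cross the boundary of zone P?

The segment meets the boundary at (5,2), (5.667,1).

2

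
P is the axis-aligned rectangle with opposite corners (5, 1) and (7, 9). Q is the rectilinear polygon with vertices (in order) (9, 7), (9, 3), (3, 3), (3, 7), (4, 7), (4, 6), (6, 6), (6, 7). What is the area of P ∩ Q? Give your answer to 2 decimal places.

7.00

The intersection is the polygon with vertices (7,3), (5,3), (5,6), (6,6), (6,7), (7,7).
By the shoelace formula its area is 7.00.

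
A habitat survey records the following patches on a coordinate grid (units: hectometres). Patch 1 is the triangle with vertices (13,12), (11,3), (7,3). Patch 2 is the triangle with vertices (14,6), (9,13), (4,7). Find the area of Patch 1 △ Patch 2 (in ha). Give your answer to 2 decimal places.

|Patch 1| = 18, |Patch 2| = 32.5, |Patch 1∩Patch 2| = 5.2394.
|Patch 1 △ Patch 2| = |Patch 1| + |Patch 2| − 2·|Patch 1∩Patch 2| = 18 + 32.5 − 10.4787 = 40.02.

40.02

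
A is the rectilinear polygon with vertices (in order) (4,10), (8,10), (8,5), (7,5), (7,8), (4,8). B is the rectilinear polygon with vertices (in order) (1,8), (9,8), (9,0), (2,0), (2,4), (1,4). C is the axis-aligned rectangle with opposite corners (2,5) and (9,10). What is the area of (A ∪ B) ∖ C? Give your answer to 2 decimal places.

|A ∪ B| = 68.
|(A ∪ B) ∩ C| = 29.
|(A ∪ B) ∖ C| = 68 − 29 = 39.00.

39.00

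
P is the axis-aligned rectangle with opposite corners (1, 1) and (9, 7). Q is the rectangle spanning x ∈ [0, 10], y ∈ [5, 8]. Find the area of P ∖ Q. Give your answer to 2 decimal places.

32.00

|P∩Q|: x∈[1,9], y∈[5,7] → 8·2 = 16.
|P| = 48.
|P ∖ Q| = |P| − |P∩Q| = 48 − 16 = 32.00.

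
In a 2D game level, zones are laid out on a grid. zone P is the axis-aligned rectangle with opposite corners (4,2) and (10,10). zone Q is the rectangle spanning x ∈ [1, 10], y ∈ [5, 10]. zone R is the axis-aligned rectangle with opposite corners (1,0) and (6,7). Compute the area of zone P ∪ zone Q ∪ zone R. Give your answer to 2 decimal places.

82.00

By inclusion–exclusion:
Individual areas: |zone P| = 48, |zone Q| = 45, |zone R| = 35.
|zone P∩zone Q|: x∈[4,10], y∈[5,10] → 6·5 = 30.
|zone P∩zone R|: x∈[4,6], y∈[2,7] → 2·5 = 10.
|zone Q∩zone R|: x∈[1,6], y∈[5,7] → 5·2 = 10.
|zone P∩zone Q∩zone R| = 4.
|zone P ∪ zone Q ∪ zone R| = 128 − 50 + 4 = 82.00.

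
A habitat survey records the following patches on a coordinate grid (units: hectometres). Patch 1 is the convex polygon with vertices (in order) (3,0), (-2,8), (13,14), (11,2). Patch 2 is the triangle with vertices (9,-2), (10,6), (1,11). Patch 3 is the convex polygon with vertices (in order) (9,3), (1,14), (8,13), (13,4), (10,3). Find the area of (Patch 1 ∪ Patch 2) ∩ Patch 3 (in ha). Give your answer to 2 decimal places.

39.05

The region (Patch 1 ∪ Patch 2) ∩ Patch 3 is the polygon with vertices (8.454,12.182), (11.718,6.308), (11.235,3.412), (10,3), (9,3), (3.704,10.282).
By the shoelace formula its area is 39.05.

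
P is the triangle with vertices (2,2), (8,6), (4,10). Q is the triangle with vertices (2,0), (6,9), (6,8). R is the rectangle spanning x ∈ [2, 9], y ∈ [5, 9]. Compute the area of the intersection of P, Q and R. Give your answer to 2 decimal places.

The intersection is the polygon with vertices (5.692,8.308), (6,8), (4.5,5), (4.222,5).
By the shoelace formula its area is 1.15.

1.15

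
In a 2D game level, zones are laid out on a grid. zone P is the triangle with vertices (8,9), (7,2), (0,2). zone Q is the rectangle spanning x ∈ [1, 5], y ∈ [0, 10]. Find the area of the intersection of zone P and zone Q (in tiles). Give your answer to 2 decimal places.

The intersection is the polygon with vertices (1,2), (1,2.875), (5,6.375), (5,2).
By the shoelace formula its area is 10.50.

10.50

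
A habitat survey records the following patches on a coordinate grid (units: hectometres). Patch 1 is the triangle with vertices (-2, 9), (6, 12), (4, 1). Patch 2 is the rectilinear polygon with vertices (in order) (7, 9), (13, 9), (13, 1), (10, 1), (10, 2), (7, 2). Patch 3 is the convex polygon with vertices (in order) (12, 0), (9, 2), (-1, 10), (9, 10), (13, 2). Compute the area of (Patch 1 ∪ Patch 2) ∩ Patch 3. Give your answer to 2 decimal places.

45.84

|Patch 1 ∪ Patch 2| = 86.
|(Patch 1 ∪ Patch 2) ∩ Patch 3| = 45.84.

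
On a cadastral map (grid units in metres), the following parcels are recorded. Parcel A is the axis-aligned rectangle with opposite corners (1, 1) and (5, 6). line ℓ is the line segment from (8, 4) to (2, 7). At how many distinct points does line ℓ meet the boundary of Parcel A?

2

The segment meets the boundary at (4,6), (5,5.5).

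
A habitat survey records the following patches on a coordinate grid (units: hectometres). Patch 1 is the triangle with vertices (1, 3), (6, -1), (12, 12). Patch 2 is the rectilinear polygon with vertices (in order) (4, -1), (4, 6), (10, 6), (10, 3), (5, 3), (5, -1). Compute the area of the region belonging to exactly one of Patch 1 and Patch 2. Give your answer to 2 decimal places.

|Patch 1| = 44.5, |Patch 2| = 22, |Patch 1∩Patch 2| = 16.2336.
|Patch 1 △ Patch 2| = |Patch 1| + |Patch 2| − 2·|Patch 1∩Patch 2| = 44.5 + 22 − 32.4671 = 34.03.

34.03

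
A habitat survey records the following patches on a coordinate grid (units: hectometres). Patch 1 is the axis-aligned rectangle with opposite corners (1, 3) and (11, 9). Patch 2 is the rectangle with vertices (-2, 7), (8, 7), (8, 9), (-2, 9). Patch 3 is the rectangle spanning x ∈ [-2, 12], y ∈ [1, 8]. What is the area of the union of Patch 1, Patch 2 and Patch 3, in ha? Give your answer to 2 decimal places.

111.00

By inclusion–exclusion:
Individual areas: |Patch 1| = 60, |Patch 2| = 20, |Patch 3| = 98.
|Patch 1∩Patch 2|: x∈[1,8], y∈[7,9] → 7·2 = 14.
|Patch 1∩Patch 3|: x∈[1,11], y∈[3,8] → 10·5 = 50.
|Patch 2∩Patch 3|: x∈[-2,8], y∈[7,8] → 10·1 = 10.
|Patch 1∩Patch 2∩Patch 3| = 7.
|Patch 1 ∪ Patch 2 ∪ Patch 3| = 178 − 74 + 7 = 111.00.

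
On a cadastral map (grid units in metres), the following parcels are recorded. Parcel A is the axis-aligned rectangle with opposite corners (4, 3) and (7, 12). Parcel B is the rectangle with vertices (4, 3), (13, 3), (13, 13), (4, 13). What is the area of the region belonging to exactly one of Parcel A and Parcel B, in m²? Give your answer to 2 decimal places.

63.00

|Parcel A∩Parcel B|: x∈[4,7], y∈[3,12] → 3·9 = 27.
|Parcel A △ Parcel B| = |Parcel A| + |Parcel B| − 2·|Parcel A∩Parcel B| = 27 + 90 − 54 = 63.00.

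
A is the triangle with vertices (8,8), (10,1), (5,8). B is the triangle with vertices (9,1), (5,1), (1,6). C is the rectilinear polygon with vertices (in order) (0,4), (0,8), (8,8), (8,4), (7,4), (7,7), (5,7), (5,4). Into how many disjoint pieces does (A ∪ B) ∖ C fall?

3

(A ∪ B) ∖ C splits into 3 disjoint pieces (area 4.2143, area 1.1571, area 8.4).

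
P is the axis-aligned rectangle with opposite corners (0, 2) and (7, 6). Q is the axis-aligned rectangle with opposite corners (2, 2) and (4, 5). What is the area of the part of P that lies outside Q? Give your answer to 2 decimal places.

22.00

|P∩Q|: x∈[2,4], y∈[2,5] → 2·3 = 6.
|P| = 28.
|P ∖ Q| = |P| − |P∩Q| = 28 − 6 = 22.00.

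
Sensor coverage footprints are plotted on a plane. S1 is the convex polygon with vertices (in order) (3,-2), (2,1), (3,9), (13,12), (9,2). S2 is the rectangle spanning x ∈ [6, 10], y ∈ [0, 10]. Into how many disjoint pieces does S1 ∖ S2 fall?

S1 ∖ S2 splits into 2 disjoint pieces (area 36.85, area 11.9167).

2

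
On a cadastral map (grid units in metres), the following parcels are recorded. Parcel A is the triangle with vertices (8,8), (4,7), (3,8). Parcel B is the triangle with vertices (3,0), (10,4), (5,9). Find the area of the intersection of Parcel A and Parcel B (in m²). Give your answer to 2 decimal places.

0.97

The intersection is the polygon with vertices (4.588,7.147), (4.778,8), (6,8), (6.4,7.6).
By the shoelace formula its area is 0.97.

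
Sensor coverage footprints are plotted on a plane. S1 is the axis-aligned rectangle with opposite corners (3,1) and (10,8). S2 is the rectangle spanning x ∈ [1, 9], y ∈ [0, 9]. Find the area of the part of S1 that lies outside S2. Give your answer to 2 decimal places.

|S1∩S2|: x∈[3,9], y∈[1,8] → 6·7 = 42.
|S1| = 49.
|S1 ∖ S2| = |S1| − |S1∩S2| = 49 − 42 = 7.00.

7.00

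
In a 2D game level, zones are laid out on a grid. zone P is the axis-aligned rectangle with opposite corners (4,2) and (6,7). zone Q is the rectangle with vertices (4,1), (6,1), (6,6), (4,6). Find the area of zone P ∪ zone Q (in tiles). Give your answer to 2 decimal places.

By inclusion–exclusion:
Individual areas: |zone P| = 10, |zone Q| = 10.
|zone P∩zone Q|: x∈[4,6], y∈[2,6] → 2·4 = 8.
|zone P ∪ zone Q| = 20 − 8 = 12.00.

12.00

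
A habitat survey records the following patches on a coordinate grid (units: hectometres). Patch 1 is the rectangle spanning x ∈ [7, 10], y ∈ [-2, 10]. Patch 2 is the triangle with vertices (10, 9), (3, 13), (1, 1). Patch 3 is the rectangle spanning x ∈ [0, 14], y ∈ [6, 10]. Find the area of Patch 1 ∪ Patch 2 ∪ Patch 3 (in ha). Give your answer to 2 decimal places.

By inclusion–exclusion:
Individual areas: |Patch 1| = 36, |Patch 2| = 46, |Patch 3| = 56.
|Patch 1∩Patch 2| = 6.125.
|Patch 1∩Patch 3|: x∈[7,10], y∈[6,10] → 3·4 = 12.
|Patch 2∩Patch 3| = 25.3958.
|Patch 1∩Patch 2∩Patch 3| = 6.125.
|Patch 1 ∪ Patch 2 ∪ Patch 3| = 138 − 43.5208 + 6.125 = 100.60.

100.60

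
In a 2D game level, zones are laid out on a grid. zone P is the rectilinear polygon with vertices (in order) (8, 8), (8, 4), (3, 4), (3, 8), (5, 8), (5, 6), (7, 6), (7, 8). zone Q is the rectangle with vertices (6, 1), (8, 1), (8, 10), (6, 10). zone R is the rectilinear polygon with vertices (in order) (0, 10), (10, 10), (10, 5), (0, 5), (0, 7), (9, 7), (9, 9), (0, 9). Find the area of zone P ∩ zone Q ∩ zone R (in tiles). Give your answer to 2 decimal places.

The intersection is the polygon with vertices (6,6), (7,6), (7,7), (8,7), (8,5), (6,5).
By the shoelace formula its area is 3.00.

3.00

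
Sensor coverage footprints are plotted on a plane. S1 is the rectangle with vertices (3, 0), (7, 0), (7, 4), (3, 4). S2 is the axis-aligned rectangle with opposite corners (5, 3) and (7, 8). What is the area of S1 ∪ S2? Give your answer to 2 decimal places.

24.00

By inclusion–exclusion:
Individual areas: |S1| = 16, |S2| = 10.
|S1∩S2|: x∈[5,7], y∈[3,4] → 2·1 = 2.
|S1 ∪ S2| = 26 − 2 = 24.00.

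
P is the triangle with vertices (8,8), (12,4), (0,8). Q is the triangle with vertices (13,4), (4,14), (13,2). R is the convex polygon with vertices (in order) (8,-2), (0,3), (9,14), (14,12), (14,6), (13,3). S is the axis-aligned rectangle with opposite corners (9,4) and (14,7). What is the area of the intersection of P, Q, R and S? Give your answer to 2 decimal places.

0.44

The intersection is the polygon with vertices (10,6), (12,4), (11.333,4.222).
By the shoelace formula its area is 0.44.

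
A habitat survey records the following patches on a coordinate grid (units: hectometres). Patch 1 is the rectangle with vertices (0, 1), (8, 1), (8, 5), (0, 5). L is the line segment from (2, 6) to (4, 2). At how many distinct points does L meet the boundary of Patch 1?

1

The segment meets the boundary at (2.5,5).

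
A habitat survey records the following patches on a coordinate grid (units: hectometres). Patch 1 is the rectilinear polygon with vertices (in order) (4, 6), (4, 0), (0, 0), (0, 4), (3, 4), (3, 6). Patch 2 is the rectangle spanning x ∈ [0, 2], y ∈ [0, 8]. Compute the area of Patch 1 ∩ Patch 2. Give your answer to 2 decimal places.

The intersection is the polygon with vertices (0,0), (0,4), (2,4), (2,0).
By the shoelace formula its area is 8.00.

8.00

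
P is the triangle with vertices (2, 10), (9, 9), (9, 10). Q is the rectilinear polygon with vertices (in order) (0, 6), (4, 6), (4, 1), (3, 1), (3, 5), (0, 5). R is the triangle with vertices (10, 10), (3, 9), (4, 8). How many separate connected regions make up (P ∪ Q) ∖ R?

(P ∪ Q) ∖ R splits into 3 disjoint pieces (area 2.2143, area 0.4667, area 8).

3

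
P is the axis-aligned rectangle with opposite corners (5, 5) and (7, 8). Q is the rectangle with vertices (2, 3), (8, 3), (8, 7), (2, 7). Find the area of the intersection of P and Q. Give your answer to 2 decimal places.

4.00

|P∩Q|: x∈[5,7], y∈[5,7] → 2·2 = 4.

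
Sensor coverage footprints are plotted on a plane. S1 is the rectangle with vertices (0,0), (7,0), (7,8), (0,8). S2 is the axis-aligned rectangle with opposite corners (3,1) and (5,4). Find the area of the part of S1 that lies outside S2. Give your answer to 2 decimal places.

|S1∩S2|: x∈[3,5], y∈[1,4] → 2·3 = 6.
|S1| = 56.
|S1 ∖ S2| = |S1| − |S1∩S2| = 56 − 6 = 50.00.

50.00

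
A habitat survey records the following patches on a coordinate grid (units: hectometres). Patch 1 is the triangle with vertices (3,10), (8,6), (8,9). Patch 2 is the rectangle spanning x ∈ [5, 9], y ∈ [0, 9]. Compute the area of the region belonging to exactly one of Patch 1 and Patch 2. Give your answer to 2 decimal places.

32.70

|Patch 1| = 7.5, |Patch 2| = 36, |Patch 1∩Patch 2| = 5.4.
|Patch 1 △ Patch 2| = |Patch 1| + |Patch 2| − 2·|Patch 1∩Patch 2| = 7.5 + 36 − 10.8 = 32.70.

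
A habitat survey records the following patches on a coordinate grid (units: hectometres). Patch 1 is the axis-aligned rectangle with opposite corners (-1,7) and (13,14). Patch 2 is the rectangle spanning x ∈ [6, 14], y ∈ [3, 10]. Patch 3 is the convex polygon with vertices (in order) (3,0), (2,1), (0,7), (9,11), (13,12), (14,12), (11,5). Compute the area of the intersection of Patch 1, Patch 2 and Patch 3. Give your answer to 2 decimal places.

The intersection is the polygon with vertices (6,7), (6,9.667), (6.75,10), (13,10), (13,9.667), (11.857,7).
By the shoelace formula its area is 19.35.

19.35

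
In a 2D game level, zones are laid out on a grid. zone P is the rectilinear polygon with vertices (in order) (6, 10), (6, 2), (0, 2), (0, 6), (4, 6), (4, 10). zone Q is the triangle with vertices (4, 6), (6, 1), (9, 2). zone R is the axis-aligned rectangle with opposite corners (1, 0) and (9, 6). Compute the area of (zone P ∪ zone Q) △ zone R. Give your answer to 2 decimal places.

34.70

|zone P ∪ zone Q| = 37.3.
|(zone P ∪ zone Q) ∩ zone R| = 25.3.
|(zone P ∪ zone Q) △ zone R| = 37.3 + 48 − 50.6 = 34.70.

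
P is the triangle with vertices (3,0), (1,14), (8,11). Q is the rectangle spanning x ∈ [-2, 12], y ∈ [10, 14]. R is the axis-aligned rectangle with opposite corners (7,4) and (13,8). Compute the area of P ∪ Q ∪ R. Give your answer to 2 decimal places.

By inclusion–exclusion:
Individual areas: |P| = 46, |Q| = 56, |R| = 24.
|P∩Q| = 16.1299.
|P∩R| = 0.
|Q∩R| = 0 (no overlap).
|P∩Q∩R| = 0.
|P ∪ Q ∪ R| = 126 − 16.1299 + 0 = 109.87.

109.87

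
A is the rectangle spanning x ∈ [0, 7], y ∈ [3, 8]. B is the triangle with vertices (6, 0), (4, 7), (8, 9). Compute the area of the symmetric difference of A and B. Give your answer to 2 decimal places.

28.07

|A| = 35, |B| = 16, |A∩B| = 11.4643.
|A △ B| = |A| + |B| − 2·|A∩B| = 35 + 16 − 22.9286 = 28.07.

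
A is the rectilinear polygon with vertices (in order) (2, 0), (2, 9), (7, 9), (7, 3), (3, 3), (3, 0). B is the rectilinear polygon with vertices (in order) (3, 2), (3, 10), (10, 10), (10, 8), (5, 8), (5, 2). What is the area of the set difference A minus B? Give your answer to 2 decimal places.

|A| = 33, |A∩B| = 14.
|A ∖ B| = |A| − |A∩B| = 33 − 14 = 19.00.

19.00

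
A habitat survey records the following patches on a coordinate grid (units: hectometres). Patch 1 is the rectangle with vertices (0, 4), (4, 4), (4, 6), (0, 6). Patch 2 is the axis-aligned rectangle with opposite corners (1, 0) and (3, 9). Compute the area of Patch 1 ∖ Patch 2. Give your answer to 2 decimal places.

4.00

|Patch 1∩Patch 2|: x∈[1,3], y∈[4,6] → 2·2 = 4.
|Patch 1| = 8.
|Patch 1 ∖ Patch 2| = |Patch 1| − |Patch 1∩Patch 2| = 8 − 4 = 4.00.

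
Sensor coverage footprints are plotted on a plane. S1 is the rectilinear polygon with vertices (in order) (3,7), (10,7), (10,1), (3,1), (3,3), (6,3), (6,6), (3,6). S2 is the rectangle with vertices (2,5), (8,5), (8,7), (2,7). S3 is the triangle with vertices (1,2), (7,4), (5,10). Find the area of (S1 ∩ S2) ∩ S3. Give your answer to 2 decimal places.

3.42

The region (S1 ∩ S2) ∩ S3 is the polygon with vertices (6,5), (6,6), (3,6), (3.5,7), (6,7), (6.667,5).
By the shoelace formula its area is 3.42.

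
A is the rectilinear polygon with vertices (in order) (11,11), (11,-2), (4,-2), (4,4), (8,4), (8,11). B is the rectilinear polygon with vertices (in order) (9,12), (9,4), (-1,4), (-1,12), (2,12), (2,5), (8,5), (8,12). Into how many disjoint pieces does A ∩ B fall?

A ∩ B is a single connected region.

1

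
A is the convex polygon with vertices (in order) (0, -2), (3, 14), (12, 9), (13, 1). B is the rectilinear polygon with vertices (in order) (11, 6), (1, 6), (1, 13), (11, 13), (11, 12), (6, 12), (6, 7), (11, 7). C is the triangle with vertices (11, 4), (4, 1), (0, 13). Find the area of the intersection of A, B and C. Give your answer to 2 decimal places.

16.26

The intersection is the polygon with vertices (6,7), (7.333,7), (8.556,6), (2.333,6), (1.8,7.6), (2.438,11.005), (6,8.091).
By the shoelace formula its area is 16.26.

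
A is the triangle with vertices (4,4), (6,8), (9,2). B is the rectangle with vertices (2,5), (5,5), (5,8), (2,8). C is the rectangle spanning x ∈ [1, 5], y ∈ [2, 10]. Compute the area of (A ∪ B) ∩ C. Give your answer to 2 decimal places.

9.95

The region (A ∪ B) ∩ C is the polygon with vertices (2,5), (2,8), (5,8), (5,6), (5,3.6), (4,4), (4.5,5).
By the shoelace formula its area is 9.95.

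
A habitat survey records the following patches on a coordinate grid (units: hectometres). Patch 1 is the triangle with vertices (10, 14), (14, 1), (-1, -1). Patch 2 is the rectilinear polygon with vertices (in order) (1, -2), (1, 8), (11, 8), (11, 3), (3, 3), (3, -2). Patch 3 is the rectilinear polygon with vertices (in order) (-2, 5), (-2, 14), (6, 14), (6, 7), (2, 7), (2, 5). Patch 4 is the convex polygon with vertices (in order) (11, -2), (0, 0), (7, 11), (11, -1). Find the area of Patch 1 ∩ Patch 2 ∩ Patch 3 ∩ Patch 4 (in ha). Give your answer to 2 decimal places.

0.77

The intersection is the polygon with vertices (6,8), (6,7), (4.867,7), (5.6,8).
By the shoelace formula its area is 0.77.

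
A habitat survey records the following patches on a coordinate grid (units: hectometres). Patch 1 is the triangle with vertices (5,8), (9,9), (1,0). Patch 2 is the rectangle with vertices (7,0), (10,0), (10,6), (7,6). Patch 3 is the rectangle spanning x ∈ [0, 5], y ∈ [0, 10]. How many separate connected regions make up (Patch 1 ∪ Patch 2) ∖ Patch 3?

(Patch 1 ∪ Patch 2) ∖ Patch 3 splits into 2 disjoint pieces (area 7, area 18).

2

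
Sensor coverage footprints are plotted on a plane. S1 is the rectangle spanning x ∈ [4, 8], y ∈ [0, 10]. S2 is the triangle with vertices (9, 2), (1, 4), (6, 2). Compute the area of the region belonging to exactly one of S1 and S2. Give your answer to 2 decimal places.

|S1| = 40, |S2| = 3, |S1∩S2| = 2.2.
|S1 △ S2| = |S1| + |S2| − 2·|S1∩S2| = 40 + 3 − 4.4 = 38.60.

38.60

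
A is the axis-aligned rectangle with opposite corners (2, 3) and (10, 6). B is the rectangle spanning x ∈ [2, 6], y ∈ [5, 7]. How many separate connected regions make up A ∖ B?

1

A ∖ B is a single connected region.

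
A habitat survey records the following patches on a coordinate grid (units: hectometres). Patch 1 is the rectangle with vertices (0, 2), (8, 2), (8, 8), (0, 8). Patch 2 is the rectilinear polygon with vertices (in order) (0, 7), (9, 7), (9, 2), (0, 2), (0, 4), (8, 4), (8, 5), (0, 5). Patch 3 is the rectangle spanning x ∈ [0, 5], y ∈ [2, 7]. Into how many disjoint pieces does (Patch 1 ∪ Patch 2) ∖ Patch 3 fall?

1

(Patch 1 ∪ Patch 2) ∖ Patch 3 is a single connected region.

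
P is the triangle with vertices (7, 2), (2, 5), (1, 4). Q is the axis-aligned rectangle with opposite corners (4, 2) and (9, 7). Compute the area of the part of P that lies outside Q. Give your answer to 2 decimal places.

|P| = 4, |P∩Q| = 1.2.
|P ∖ Q| = |P| − |P∩Q| = 4 − 1.2 = 2.80.

2.80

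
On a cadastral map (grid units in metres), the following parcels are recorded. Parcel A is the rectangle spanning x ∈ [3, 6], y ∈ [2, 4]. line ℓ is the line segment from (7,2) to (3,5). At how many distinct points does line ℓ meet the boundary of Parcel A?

The segment meets the boundary at (4.333,4), (6,2.75).

2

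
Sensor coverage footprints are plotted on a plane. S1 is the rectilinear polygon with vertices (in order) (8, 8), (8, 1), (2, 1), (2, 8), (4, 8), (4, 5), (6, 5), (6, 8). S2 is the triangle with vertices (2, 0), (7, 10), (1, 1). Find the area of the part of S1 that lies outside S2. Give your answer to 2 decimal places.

|S1| = 36, |S1∩S2| = 4.
|S1 ∖ S2| = |S1| − |S1∩S2| = 36 − 4 = 32.00.

32.00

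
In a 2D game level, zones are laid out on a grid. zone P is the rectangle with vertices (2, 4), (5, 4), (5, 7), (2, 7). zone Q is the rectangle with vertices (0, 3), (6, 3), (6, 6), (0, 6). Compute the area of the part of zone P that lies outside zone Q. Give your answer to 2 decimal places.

3.00

|zone P∩zone Q|: x∈[2,5], y∈[4,6] → 3·2 = 6.
|zone P| = 9.
|zone P ∖ zone Q| = |zone P| − |zone P∩zone Q| = 9 − 6 = 3.00.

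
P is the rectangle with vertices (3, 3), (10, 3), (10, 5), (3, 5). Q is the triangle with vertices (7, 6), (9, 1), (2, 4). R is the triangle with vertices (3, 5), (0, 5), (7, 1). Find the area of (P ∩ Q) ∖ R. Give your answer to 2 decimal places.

|P ∩ Q| = 8.769.
|(P ∩ Q) ∩ R| = 1.4905.
|(P ∩ Q) ∖ R| = 8.769 − 1.4905 = 7.28.

7.28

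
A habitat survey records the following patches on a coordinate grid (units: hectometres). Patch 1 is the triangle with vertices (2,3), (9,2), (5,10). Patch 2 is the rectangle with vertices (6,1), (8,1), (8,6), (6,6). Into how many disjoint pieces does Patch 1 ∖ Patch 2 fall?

2

Patch 1 ∖ Patch 2 splits into 2 disjoint pieces (area 18.6429, area 0.9286).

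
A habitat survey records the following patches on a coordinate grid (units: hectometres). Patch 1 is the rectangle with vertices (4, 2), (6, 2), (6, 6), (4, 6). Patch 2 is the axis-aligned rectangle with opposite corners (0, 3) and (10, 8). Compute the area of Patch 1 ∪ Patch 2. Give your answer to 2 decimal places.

52.00

By inclusion–exclusion:
Individual areas: |Patch 1| = 8, |Patch 2| = 50.
|Patch 1∩Patch 2|: x∈[4,6], y∈[3,6] → 2·3 = 6.
|Patch 1 ∪ Patch 2| = 58 − 6 = 52.00.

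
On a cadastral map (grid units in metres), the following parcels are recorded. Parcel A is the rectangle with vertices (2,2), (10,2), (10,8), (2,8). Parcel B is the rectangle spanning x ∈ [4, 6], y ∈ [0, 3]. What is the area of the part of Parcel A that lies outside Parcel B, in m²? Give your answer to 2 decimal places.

46.00

|Parcel A∩Parcel B|: x∈[4,6], y∈[2,3] → 2·1 = 2.
|Parcel A| = 48.
|Parcel A ∖ Parcel B| = |Parcel A| − |Parcel A∩Parcel B| = 48 − 2 = 46.00.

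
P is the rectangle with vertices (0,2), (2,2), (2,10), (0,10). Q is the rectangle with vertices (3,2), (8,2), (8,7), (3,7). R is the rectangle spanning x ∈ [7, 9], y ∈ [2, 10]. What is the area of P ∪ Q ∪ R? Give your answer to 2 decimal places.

By inclusion–exclusion:
Individual areas: |P| = 16, |Q| = 25, |R| = 16.
|P∩Q| = 0 (no overlap).
|P∩R| = 0 (no overlap).
|Q∩R|: x∈[7,8], y∈[2,7] → 1·5 = 5.
|P∩Q∩R| = 0.
|P ∪ Q ∪ R| = 57 − 5 + 0 = 52.00.

52.00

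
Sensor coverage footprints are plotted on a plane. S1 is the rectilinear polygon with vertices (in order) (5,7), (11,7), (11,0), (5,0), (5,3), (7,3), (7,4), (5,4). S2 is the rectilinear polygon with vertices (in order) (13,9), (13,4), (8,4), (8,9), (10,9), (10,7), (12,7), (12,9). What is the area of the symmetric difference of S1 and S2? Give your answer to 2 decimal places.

43.00

|S1| = 40, |S2| = 21, |S1∩S2| = 9.
|S1 △ S2| = |S1| + |S2| − 2·|S1∩S2| = 40 + 21 − 18 = 43.00.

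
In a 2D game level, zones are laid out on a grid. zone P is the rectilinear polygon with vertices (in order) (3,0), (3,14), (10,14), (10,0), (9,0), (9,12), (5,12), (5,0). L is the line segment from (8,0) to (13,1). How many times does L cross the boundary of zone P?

The segment meets the boundary at (9,0.2), (10,0.4).

2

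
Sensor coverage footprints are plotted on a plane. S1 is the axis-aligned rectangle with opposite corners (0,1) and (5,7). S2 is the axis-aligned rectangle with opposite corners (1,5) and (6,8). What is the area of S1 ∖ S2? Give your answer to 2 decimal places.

|S1∩S2|: x∈[1,5], y∈[5,7] → 4·2 = 8.
|S1| = 30.
|S1 ∖ S2| = |S1| − |S1∩S2| = 30 − 8 = 22.00.

22.00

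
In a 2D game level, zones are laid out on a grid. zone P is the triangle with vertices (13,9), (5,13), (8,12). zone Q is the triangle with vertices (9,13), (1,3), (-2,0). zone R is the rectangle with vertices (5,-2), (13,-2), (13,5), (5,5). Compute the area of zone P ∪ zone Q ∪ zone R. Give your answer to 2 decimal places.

By inclusion–exclusion:
Individual areas: |zone P| = 2, |zone Q| = 3, |zone R| = 56.
|zone P∩zone Q| = 0.0199.
|zone P∩zone R| = 0.
|zone Q∩zone R| = 0.
|zone P∩zone Q∩zone R| = 0.
|zone P ∪ zone Q ∪ zone R| = 61 − 0.0199 + 0 = 60.98.

60.98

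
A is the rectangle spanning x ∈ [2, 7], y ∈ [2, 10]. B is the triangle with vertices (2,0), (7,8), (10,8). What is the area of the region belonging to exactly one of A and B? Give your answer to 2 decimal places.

38.50

|A| = 40, |B| = 12, |A∩B| = 6.75.
|A △ B| = |A| + |B| − 2·|A∩B| = 40 + 12 − 13.5 = 38.50.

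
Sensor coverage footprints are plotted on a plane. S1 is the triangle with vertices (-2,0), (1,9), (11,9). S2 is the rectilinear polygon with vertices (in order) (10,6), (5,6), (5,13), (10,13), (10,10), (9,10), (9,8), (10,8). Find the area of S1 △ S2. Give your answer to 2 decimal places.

|S1| = 45, |S2| = 33, |S1∩S2| = 10.2222.
|S1 △ S2| = |S1| + |S2| − 2·|S1∩S2| = 45 + 33 − 20.4444 = 57.56.

57.56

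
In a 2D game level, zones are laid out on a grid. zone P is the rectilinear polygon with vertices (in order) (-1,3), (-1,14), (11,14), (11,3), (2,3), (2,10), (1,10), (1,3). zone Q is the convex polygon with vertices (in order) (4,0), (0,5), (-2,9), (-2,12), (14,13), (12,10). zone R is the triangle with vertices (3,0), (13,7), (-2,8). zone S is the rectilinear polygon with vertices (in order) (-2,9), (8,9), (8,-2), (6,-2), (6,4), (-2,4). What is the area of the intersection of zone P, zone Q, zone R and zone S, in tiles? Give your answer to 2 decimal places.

26.93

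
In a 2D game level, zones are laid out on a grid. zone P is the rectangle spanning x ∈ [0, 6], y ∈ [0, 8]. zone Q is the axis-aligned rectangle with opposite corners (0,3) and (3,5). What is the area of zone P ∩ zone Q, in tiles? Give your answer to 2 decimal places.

|zone P∩zone Q|: x∈[0,3], y∈[3,5] → 3·2 = 6.

6.00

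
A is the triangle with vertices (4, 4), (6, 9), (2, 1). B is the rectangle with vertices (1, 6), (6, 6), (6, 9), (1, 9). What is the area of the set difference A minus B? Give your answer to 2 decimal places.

|A| = 2, |A∩B| = 0.45.
|A ∖ B| = |A| − |A∩B| = 2 − 0.45 = 1.55.

1.55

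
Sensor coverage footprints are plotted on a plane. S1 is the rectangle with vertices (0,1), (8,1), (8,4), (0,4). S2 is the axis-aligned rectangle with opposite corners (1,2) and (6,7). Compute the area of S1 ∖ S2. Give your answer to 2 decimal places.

14.00

|S1∩S2|: x∈[1,6], y∈[2,4] → 5·2 = 10.
|S1| = 24.
|S1 ∖ S2| = |S1| − |S1∩S2| = 24 − 10 = 14.00.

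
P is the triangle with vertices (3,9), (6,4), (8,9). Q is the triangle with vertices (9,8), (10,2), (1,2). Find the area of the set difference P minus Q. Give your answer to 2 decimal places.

10.99

|P| = 12.5, |P∩Q| = 1.5086.
|P ∖ Q| = |P| − |P∩Q| = 12.5 − 1.5086 = 10.99.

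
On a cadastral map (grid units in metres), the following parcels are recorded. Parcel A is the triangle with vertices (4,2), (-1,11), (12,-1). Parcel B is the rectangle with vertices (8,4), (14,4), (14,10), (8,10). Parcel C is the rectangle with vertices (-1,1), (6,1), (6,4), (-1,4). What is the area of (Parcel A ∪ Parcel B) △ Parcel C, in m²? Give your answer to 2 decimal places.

73.78

|Parcel A ∪ Parcel B| = 64.5.
|(Parcel A ∪ Parcel B) ∩ Parcel C| = 5.8611.
|(Parcel A ∪ Parcel B) △ Parcel C| = 64.5 + 21 − 11.7222 = 73.78.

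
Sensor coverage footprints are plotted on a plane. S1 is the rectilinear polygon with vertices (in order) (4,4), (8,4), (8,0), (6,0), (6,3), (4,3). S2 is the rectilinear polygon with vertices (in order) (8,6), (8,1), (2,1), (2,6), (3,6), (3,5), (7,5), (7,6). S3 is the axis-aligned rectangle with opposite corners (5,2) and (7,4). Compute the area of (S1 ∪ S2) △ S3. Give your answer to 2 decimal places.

24.00

|S1 ∪ S2| = 28.
|(S1 ∪ S2) ∩ S3| = 4.
|(S1 ∪ S2) △ S3| = 28 + 4 − 8 = 24.00.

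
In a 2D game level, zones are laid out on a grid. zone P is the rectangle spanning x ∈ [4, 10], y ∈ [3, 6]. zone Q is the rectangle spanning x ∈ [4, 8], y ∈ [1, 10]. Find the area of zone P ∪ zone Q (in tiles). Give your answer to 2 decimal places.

42.00

By inclusion–exclusion:
Individual areas: |zone P| = 18, |zone Q| = 36.
|zone P∩zone Q|: x∈[4,8], y∈[3,6] → 4·3 = 12.
|zone P ∪ zone Q| = 54 − 12 = 42.00.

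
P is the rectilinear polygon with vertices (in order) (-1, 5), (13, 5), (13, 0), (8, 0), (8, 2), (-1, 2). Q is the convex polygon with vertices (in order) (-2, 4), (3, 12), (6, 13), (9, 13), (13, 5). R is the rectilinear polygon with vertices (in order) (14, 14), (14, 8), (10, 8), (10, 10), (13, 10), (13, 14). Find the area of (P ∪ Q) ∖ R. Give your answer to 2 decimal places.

|P ∪ Q| = 130.4667.
|(P ∪ Q) ∩ R| = 2.
|(P ∪ Q) ∖ R| = 130.4667 − 2 = 128.47.

128.47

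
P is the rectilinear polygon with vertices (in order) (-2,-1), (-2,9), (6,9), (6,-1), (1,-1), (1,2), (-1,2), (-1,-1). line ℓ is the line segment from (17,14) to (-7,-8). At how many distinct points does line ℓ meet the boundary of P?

The segment meets the boundary at (1,-0.667), (6,3.917).

2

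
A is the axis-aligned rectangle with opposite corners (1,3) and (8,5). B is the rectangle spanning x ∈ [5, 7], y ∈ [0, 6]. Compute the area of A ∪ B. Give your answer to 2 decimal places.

22.00

By inclusion–exclusion:
Individual areas: |A| = 14, |B| = 12.
|A∩B|: x∈[5,7], y∈[3,5] → 2·2 = 4.
|A ∪ B| = 26 − 4 = 22.00.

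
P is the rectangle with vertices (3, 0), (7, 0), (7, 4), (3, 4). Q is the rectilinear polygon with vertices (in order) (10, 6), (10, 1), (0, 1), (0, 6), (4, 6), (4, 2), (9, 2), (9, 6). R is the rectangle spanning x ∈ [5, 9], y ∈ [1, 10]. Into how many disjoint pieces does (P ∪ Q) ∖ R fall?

(P ∪ Q) ∖ R splits into 2 disjoint pieces (area 27, area 5).

2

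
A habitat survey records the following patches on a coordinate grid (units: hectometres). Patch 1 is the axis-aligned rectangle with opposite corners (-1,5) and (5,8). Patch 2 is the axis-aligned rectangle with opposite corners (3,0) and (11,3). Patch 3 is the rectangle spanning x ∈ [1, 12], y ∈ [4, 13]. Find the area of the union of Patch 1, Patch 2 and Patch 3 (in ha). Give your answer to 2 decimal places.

By inclusion–exclusion:
Individual areas: |Patch 1| = 18, |Patch 2| = 24, |Patch 3| = 99.
|Patch 1∩Patch 2| = 0 (no overlap).
|Patch 1∩Patch 3|: x∈[1,5], y∈[5,8] → 4·3 = 12.
|Patch 2∩Patch 3| = 0 (no overlap).
|Patch 1∩Patch 2∩Patch 3| = 0.
|Patch 1 ∪ Patch 2 ∪ Patch 3| = 141 − 12 + 0 = 129.00.

129.00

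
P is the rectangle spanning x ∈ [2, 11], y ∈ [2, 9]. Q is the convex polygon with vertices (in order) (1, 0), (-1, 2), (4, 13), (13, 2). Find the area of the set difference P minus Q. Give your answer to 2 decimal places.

|P| = 63, |P∩Q| = 54.4737.
|P ∖ Q| = |P| − |P∩Q| = 63 − 54.4737 = 8.53.

8.53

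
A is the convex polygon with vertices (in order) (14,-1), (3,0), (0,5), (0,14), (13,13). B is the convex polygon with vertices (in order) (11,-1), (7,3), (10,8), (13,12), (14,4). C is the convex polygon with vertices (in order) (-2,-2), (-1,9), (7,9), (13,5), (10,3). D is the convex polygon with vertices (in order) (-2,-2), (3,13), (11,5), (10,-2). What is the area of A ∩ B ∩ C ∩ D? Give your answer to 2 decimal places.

10.10

The intersection is the polygon with vertices (9.25,6.75), (11,5), (10.79,3.526), (10,3), (7.882,2.118), (7,3).
By the shoelace formula its area is 10.10.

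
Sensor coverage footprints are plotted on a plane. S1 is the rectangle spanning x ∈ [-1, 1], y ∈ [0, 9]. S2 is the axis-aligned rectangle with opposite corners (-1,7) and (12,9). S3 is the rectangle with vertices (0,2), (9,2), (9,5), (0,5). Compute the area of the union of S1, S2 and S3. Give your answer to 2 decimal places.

64.00

By inclusion–exclusion:
Individual areas: |S1| = 18, |S2| = 26, |S3| = 27.
|S1∩S2|: x∈[-1,1], y∈[7,9] → 2·2 = 4.
|S1∩S3|: x∈[0,1], y∈[2,5] → 1·3 = 3.
|S2∩S3| = 0 (no overlap).
|S1∩S2∩S3| = 0.
|S1 ∪ S2 ∪ S3| = 71 − 7 + 0 = 64.00.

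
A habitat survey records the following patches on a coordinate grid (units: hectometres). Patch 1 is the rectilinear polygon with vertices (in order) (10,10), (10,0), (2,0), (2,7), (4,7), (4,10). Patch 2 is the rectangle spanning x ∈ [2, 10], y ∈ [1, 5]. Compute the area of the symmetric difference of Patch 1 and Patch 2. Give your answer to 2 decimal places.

|Patch 1| = 74, |Patch 2| = 32, |Patch 1∩Patch 2| = 32.
|Patch 1 △ Patch 2| = |Patch 1| + |Patch 2| − 2·|Patch 1∩Patch 2| = 74 + 32 − 64 = 42.00.

42.00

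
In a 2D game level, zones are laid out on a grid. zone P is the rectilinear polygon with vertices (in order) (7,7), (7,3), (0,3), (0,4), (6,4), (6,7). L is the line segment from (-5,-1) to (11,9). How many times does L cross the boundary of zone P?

4

The segment meets the boundary at (6,5.875), (3,4), (1.4,3), (7,6.5).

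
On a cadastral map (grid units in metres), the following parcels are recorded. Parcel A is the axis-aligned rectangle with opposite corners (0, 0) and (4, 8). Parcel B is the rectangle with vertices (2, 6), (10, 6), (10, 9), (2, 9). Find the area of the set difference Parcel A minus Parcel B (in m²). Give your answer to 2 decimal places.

|Parcel A∩Parcel B|: x∈[2,4], y∈[6,8] → 2·2 = 4.
|Parcel A| = 32.
|Parcel A ∖ Parcel B| = |Parcel A| − |Parcel A∩Parcel B| = 32 − 4 = 28.00.

28.00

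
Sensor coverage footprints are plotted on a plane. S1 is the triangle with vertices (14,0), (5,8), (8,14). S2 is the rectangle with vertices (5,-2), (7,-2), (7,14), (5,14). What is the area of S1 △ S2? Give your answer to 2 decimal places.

59.44

|S1| = 39, |S2| = 32, |S1∩S2| = 5.7778.
|S1 △ S2| = |S1| + |S2| − 2·|S1∩S2| = 39 + 32 − 11.5556 = 59.44.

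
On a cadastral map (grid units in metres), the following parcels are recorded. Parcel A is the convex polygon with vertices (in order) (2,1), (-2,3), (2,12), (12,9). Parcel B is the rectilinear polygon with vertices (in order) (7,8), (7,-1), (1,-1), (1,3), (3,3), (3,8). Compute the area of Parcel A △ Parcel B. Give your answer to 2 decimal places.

|Parcel A| = 77, |Parcel B| = 44, |Parcel A∩Parcel B| = 21.75.
|Parcel A △ Parcel B| = |Parcel A| + |Parcel B| − 2·|Parcel A∩Parcel B| = 77 + 44 − 43.5 = 77.50.

77.50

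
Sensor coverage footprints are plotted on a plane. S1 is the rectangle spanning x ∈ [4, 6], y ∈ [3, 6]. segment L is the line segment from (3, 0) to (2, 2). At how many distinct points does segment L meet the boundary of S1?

0

The segment lies entirely outside S1 and never meets its boundary.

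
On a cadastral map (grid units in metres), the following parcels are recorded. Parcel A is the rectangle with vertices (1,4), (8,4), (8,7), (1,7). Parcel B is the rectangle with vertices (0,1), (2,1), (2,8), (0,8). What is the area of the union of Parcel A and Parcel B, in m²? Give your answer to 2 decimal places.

32.00

By inclusion–exclusion:
Individual areas: |Parcel A| = 21, |Parcel B| = 14.
|Parcel A∩Parcel B|: x∈[1,2], y∈[4,7] → 1·3 = 3.
|Parcel A ∪ Parcel B| = 35 − 3 = 32.00.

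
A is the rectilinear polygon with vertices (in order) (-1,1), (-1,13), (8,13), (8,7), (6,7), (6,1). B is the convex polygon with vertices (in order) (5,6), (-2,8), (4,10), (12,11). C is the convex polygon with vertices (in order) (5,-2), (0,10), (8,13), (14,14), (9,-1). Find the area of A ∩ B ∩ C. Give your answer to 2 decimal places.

22.25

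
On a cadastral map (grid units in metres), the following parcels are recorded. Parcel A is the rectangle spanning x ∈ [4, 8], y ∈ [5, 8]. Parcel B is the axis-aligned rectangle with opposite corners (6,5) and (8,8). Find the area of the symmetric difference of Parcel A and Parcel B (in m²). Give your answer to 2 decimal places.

6.00

|Parcel A∩Parcel B|: x∈[6,8], y∈[5,8] → 2·3 = 6.
|Parcel A △ Parcel B| = |Parcel A| + |Parcel B| − 2·|Parcel A∩Parcel B| = 12 + 6 − 12 = 6.00.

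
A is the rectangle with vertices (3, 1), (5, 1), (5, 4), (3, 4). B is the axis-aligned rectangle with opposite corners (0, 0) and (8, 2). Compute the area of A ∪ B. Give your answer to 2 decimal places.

20.00

By inclusion–exclusion:
Individual areas: |A| = 6, |B| = 16.
|A∩B|: x∈[3,5], y∈[1,2] → 2·1 = 2.
|A ∪ B| = 22 − 2 = 20.00.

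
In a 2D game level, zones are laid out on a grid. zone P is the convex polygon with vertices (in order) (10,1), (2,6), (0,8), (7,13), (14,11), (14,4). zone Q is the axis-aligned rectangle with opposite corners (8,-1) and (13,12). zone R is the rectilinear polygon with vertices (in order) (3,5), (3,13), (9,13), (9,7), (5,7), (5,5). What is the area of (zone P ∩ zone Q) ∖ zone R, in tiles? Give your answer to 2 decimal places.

44.48

|zone P ∩ zone Q| = 49.4821.
|(zone P ∩ zone Q) ∩ zone R| = 5.
|(zone P ∩ zone Q) ∖ zone R| = 49.4821 − 5 = 44.48.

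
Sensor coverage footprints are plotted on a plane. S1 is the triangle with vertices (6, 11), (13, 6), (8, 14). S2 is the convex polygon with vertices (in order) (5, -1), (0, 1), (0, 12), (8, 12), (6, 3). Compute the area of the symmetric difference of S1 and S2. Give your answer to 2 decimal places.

90.44

|S1| = 15.5, |S2| = 80, |S1∩S2| = 2.5297.
|S1 △ S2| = |S1| + |S2| − 2·|S1∩S2| = 15.5 + 80 − 5.0594 = 90.44.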